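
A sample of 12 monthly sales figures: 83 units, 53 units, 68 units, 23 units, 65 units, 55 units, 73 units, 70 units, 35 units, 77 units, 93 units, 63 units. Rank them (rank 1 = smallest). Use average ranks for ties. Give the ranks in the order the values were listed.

Sorted (ascending): 23, 35, 53, 55, 63, 65, 68, 70, 73, 77, 83, 93
No ties — each value takes its position as its rank.

11, 3, 7, 1, 6, 4, 9, 8, 2, 10, 12, 5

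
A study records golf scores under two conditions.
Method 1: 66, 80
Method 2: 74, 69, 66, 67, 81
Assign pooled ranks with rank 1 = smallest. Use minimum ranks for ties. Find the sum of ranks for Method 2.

Sorted (ascending): 66, 66, 67, 69, 74, 80, 81
The 2 values of 66 occupy positions 1–2 → each gets rank 1.
Method 2 values → pooled ranks: 74→5, 69→4, 66→1, 67→3, 81→7
Rank sum = 5 + 4 + 1 + 3 + 7 = 20

20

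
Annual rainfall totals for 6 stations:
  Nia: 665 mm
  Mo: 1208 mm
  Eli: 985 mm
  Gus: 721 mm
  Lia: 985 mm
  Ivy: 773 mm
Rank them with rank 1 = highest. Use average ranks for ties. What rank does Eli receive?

2.5

Sorted (descending): 1208, 985, 985, 773, 721, 665
The 2 values of 985 occupy positions 2–3 → average rank (2+3)/2 = 2.5.
Eli has value 985 mm → rank 2.5.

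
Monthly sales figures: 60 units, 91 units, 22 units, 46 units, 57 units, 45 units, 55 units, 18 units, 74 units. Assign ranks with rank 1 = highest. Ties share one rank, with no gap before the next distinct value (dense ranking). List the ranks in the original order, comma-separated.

Sorted (descending): 91, 74, 60, 57, 55, 46, 45, 22, 18
No ties — each value takes its position as its rank.

3, 1, 8, 6, 4, 7, 5, 9, 2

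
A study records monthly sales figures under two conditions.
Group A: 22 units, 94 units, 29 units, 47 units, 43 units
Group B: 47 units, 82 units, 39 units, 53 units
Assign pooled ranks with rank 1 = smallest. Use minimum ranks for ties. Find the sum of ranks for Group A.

Sorted (ascending): 22, 29, 39, 43, 47, 47, 53, 82, 94
The 2 values of 47 occupy positions 5–6 → each gets rank 5.
Group A values → pooled ranks: 22→1, 94→9, 29→2, 47→5, 43→4
Rank sum = 1 + 9 + 2 + 5 + 4 = 21

21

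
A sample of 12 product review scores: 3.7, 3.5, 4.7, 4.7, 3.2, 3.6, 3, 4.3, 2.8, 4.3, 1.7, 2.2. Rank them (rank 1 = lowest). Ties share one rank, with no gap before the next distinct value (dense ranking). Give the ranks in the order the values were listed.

Sorted (ascending): 1.7, 2.2, 2.8, 3, 3.2, 3.5, 3.6, 3.7, 4.3, 4.3, 4.7, 4.7
The 2 values of 4.3 share dense rank 9.
The 2 values of 4.7 share dense rank 10.
Remaining distinct values take the next consecutive integers.

8, 6, 10, 10, 5, 7, 4, 9, 3, 9, 1, 2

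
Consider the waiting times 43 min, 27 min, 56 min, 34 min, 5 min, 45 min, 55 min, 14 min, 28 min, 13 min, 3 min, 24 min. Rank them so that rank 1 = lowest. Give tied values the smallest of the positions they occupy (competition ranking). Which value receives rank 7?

28

Sorted (ascending): 3, 5, 13, 14, 24, 27, 28, 34, 43, 45, 55, 56
No ties — each value takes its position as its rank.
Rank 7 → value 28.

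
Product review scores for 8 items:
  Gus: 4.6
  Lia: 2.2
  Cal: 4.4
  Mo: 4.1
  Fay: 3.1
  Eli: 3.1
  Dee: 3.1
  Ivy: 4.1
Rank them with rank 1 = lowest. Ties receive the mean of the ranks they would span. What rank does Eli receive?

Sorted (ascending): 2.2, 3.1, 3.1, 3.1, 4.1, 4.1, 4.4, 4.6
The 3 values of 3.1 occupy positions 2–4 → average rank 3.
The 2 values of 4.1 occupy positions 5–6 → average rank (5+6)/2 = 5.5.
Eli has value 3.1 → rank 3.

3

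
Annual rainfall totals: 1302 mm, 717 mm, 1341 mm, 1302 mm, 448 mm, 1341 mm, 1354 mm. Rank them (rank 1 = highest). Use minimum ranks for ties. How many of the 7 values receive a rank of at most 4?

5

Sorted (descending): 1354, 1341, 1341, 1302, 1302, 717, 448
The 2 values of 1341 occupy positions 2–3 → each gets rank 2.
The 2 values of 1302 occupy positions 4–5 → each gets rank 4.
Ranks ≤ 4: {1, 2, 2, 4, 4} → 5 values.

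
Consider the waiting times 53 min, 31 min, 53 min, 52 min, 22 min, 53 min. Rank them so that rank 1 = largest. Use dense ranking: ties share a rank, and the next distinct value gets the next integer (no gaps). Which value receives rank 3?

31

Sorted (descending): 53, 53, 53, 52, 31, 22
The 3 values of 53 share dense rank 1.
Remaining distinct values take the next consecutive integers.
Rank 3 → value 31.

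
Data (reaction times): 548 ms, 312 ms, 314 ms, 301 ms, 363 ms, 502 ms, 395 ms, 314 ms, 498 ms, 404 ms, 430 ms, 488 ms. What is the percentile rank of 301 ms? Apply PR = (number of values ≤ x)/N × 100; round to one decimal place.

8.3

N = 12.
Strictly below 301: 0. Equal to 301: 1.
PR = 1/12 × 100 = 8.3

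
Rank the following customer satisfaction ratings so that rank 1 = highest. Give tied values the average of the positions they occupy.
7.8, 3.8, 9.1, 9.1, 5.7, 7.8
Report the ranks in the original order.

Sorted (descending): 9.1, 9.1, 7.8, 7.8, 5.7, 3.8
The 2 values of 9.1 occupy positions 1–2 → average rank (1+2)/2 = 1.5.
The 2 values of 7.8 occupy positions 3–4 → average rank (3+4)/2 = 3.5.

3.5, 6, 1.5, 1.5, 5, 3.5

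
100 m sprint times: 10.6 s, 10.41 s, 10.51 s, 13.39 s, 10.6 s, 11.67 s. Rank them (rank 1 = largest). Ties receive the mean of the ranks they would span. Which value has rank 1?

Sorted (descending): 13.39, 11.67, 10.6, 10.6, 10.51, 10.41
The 2 values of 10.6 occupy positions 3–4 → average rank (3+4)/2 = 3.5.
Rank 1 → value 13.39.

13.39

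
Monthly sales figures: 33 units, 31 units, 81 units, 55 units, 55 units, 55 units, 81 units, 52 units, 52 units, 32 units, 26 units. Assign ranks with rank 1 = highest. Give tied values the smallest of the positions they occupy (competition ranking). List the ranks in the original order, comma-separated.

Sorted (descending): 81, 81, 55, 55, 55, 52, 52, 33, 32, 31, 26
The 2 values of 81 occupy positions 1–2 → each gets rank 1.
The 3 values of 55 occupy positions 3–5 → each gets rank 3.
The 2 values of 52 occupy positions 6–7 → each gets rank 6.

8, 10, 1, 3, 3, 3, 1, 6, 6, 9, 11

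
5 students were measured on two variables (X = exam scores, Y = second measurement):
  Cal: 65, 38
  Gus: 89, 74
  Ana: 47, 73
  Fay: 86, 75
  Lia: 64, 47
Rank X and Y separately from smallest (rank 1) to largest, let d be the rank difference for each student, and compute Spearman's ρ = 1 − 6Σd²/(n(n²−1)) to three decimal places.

0.500

Ranks of variable 1: 3, 5, 1, 4, 2
Ranks of variable 2: 1, 4, 3, 5, 2
d = r₁ − r₂: 2, 1, -2, -1, 0
d²: 4, 1, 4, 1, 0; Σd² = 10
ρ = 1 − 6·10/(5·24) = 1 − 60/120 = 0.500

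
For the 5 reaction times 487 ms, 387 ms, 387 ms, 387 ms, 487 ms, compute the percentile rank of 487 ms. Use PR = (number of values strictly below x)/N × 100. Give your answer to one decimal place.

60.0

N = 5.
Strictly below 487: 3. Equal to 487: 2.
PR = 3/5 × 100 = 60.0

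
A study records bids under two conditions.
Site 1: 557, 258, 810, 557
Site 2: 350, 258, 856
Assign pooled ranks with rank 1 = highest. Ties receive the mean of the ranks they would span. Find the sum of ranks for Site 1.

Sorted (descending): 856, 810, 557, 557, 350, 258, 258
The 2 values of 557 occupy positions 3–4 → average rank (3+4)/2 = 3.5.
The 2 values of 258 occupy positions 6–7 → average rank (6+7)/2 = 6.5.
Site 1 values → pooled ranks: 557→3.5, 258→6.5, 810→2, 557→3.5
Rank sum = 3.5 + 6.5 + 2 + 3.5 = 15.5

15.5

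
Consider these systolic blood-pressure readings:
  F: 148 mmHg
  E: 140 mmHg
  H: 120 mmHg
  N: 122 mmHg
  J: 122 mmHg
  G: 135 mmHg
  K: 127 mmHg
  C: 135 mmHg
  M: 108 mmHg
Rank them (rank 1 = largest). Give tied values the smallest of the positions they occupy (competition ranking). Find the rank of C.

Sorted (descending): 148, 140, 135, 135, 127, 122, 122, 120, 108
The 2 values of 135 occupy positions 3–4 → each gets rank 3.
The 2 values of 122 occupy positions 6–7 → each gets rank 6.
C has value 135 mmHg → rank 3.

3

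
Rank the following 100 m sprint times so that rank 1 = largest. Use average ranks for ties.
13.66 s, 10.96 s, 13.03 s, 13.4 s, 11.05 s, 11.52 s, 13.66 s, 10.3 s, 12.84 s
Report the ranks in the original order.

1.5, 8, 4, 3, 7, 6, 1.5, 9, 5

Sorted (descending): 13.66, 13.66, 13.4, 13.03, 12.84, 11.52, 11.05, 10.96, 10.3
The 2 values of 13.66 occupy positions 1–2 → average rank (1+2)/2 = 1.5.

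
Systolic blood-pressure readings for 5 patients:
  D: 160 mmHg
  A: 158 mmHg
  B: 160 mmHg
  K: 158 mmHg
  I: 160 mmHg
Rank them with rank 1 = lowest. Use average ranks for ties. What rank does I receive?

Sorted (ascending): 158, 158, 160, 160, 160
The 2 values of 158 occupy positions 1–2 → average rank (1+2)/2 = 1.5.
The 3 values of 160 occupy positions 3–5 → average rank 4.
I has value 160 mmHg → rank 4.

4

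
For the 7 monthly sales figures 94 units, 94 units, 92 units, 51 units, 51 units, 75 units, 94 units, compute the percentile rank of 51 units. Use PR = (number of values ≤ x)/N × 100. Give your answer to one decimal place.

28.6

N = 7.
Strictly below 51: 0. Equal to 51: 2.
PR = 2/7 × 100 = 28.6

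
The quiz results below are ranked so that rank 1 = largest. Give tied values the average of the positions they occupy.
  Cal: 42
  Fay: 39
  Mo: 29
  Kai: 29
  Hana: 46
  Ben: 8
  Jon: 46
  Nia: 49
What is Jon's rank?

Sorted (descending): 49, 46, 46, 42, 39, 29, 29, 8
The 2 values of 46 occupy positions 2–3 → average rank (2+3)/2 = 2.5.
The 2 values of 29 occupy positions 6–7 → average rank (6+7)/2 = 6.5.
Jon has value 46 → rank 2.5.

2.5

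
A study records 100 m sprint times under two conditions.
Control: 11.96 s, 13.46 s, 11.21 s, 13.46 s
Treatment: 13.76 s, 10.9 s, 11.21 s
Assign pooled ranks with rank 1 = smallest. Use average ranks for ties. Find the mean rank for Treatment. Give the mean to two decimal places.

3.50

Sorted (ascending): 10.9, 11.21, 11.21, 11.96, 13.46, 13.46, 13.76
The 2 values of 11.21 occupy positions 2–3 → average rank (2+3)/2 = 2.5.
The 2 values of 13.46 occupy positions 5–6 → average rank (5+6)/2 = 5.5.
Treatment values → pooled ranks: 13.76→7, 10.9→1, 11.21→2.5
Mean rank = (7 + 1 + 2.5) / 3 = 3.50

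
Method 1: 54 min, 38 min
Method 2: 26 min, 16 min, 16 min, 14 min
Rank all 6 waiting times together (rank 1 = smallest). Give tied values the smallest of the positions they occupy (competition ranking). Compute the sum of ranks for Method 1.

Sorted (ascending): 14, 16, 16, 26, 38, 54
The 2 values of 16 occupy positions 2–3 → each gets rank 2.
Method 1 values → pooled ranks: 54→6, 38→5
Rank sum = 6 + 5 = 11

11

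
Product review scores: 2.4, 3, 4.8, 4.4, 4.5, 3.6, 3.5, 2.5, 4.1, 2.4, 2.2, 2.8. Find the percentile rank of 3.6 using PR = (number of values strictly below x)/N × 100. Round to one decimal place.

58.3

N = 12.
Strictly below 3.6: 7. Equal to 3.6: 1.
PR = 7/12 × 100 = 58.3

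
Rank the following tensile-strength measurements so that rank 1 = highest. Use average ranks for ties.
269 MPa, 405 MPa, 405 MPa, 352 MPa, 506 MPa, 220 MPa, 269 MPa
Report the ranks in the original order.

5.5, 2.5, 2.5, 4, 1, 7, 5.5

Sorted (descending): 506, 405, 405, 352, 269, 269, 220
The 2 values of 405 occupy positions 2–3 → average rank (2+3)/2 = 2.5.
The 2 values of 269 occupy positions 5–6 → average rank (5+6)/2 = 5.5.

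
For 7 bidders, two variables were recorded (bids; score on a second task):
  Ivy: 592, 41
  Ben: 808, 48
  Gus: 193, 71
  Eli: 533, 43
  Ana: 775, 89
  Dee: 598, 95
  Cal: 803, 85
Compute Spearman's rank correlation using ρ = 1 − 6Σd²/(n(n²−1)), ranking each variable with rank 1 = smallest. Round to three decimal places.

Ranks of variable 1: 3, 7, 1, 2, 5, 4, 6
Ranks of variable 2: 1, 3, 4, 2, 6, 7, 5
d = r₁ − r₂: 2, 4, -3, 0, -1, -3, 1
d²: 4, 16, 9, 0, 1, 9, 1; Σd² = 40
ρ = 1 − 6·40/(7·48) = 1 − 240/336 = 0.286

0.286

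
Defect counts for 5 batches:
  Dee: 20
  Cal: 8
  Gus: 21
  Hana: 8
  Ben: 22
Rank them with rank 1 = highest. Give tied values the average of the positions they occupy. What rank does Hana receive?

Sorted (descending): 22, 21, 20, 8, 8
The 2 values of 8 occupy positions 4–5 → average rank (4+5)/2 = 4.5.
Hana has value 8 → rank 4.5.

4.5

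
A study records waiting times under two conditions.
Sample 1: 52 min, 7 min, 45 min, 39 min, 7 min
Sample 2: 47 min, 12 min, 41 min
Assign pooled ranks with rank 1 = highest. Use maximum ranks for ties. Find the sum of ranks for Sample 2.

12

Sorted (descending): 52, 47, 45, 41, 39, 12, 7, 7
The 2 values of 7 occupy positions 7–8 → each gets rank 8.
Sample 2 values → pooled ranks: 47→2, 12→6, 41→4
Rank sum = 2 + 6 + 4 = 12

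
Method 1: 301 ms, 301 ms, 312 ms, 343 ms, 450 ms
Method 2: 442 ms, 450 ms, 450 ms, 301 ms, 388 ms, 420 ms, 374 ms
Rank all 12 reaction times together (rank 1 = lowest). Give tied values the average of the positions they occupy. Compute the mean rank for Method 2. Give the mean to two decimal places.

7.71

Sorted (ascending): 301, 301, 301, 312, 343, 374, 388, 420, 442, 450, 450, 450
The 3 values of 301 occupy positions 1–3 → average rank 2.
The 3 values of 450 occupy positions 10–12 → average rank 11.
Method 2 values → pooled ranks: 442→9, 450→11, 450→11, 301→2, 388→7, 420→8, 374→6
Mean rank = (9 + 11 + 11 + 2 + 7 + 8 + 6) / 7 = 7.71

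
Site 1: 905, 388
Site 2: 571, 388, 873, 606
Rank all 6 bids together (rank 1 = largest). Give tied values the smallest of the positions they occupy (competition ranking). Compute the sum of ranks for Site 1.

Sorted (descending): 905, 873, 606, 571, 388, 388
The 2 values of 388 occupy positions 5–6 → each gets rank 5.
Site 1 values → pooled ranks: 905→1, 388→5
Rank sum = 1 + 5 = 6

6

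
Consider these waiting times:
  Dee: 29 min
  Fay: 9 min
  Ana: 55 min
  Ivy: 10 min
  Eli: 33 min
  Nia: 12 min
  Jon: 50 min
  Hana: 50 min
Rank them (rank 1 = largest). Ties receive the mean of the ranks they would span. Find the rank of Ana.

1

Sorted (descending): 55, 50, 50, 33, 29, 12, 10, 9
The 2 values of 50 occupy positions 2–3 → average rank (2+3)/2 = 2.5.
Ana has value 55 min → rank 1.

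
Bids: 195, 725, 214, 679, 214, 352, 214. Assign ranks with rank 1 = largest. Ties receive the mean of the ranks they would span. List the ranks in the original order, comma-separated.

7, 1, 5, 2, 5, 3, 5

Sorted (descending): 725, 679, 352, 214, 214, 214, 195
The 3 values of 214 occupy positions 4–6 → average rank 5.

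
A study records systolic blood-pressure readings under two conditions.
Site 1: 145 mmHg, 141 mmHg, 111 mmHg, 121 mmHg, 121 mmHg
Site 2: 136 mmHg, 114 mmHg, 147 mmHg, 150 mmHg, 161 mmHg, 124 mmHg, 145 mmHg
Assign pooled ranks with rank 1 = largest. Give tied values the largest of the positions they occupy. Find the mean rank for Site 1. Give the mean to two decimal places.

Sorted (descending): 161, 150, 147, 145, 145, 141, 136, 124, 121, 121, 114, 111
The 2 values of 145 occupy positions 4–5 → each gets rank 5.
The 2 values of 121 occupy positions 9–10 → each gets rank 10.
Site 1 values → pooled ranks: 145→5, 141→6, 111→12, 121→10, 121→10
Mean rank = (5 + 6 + 12 + 10 + 10) / 5 = 8.60

8.60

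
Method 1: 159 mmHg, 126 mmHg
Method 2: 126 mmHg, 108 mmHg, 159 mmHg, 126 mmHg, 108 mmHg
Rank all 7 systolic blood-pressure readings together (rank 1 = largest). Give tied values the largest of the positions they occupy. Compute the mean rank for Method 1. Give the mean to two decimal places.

3.50

Sorted (descending): 159, 159, 126, 126, 126, 108, 108
The 2 values of 159 occupy positions 1–2 → each gets rank 2.
The 3 values of 126 occupy positions 3–5 → each gets rank 5.
The 2 values of 108 occupy positions 6–7 → each gets rank 7.
Method 1 values → pooled ranks: 159→2, 126→5
Mean rank = (2 + 5) / 2 = 3.50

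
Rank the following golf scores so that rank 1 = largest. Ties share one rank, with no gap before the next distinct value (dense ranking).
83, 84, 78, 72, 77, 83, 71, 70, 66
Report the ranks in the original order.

Sorted (descending): 84, 83, 83, 78, 77, 72, 71, 70, 66
The 2 values of 83 share dense rank 2.
Remaining distinct values take the next consecutive integers.

2, 1, 3, 5, 4, 2, 6, 7, 8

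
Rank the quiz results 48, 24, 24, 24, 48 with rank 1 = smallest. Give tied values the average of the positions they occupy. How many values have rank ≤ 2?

3

Sorted (ascending): 24, 24, 24, 48, 48
The 3 values of 24 occupy positions 1–3 → average rank 2.
The 2 values of 48 occupy positions 4–5 → average rank (4+5)/2 = 4.5.
Ranks ≤ 2: {2, 2, 2} → 3 values.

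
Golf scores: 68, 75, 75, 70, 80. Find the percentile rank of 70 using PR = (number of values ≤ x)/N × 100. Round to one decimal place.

N = 5.
Strictly below 70: 1. Equal to 70: 1.
PR = 2/5 × 100 = 40.0

40.0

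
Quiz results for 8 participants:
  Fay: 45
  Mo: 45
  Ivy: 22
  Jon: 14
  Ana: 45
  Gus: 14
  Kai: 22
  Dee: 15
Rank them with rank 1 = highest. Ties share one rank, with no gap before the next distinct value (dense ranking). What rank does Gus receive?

4

Sorted (descending): 45, 45, 45, 22, 22, 15, 14, 14
The 3 values of 45 share dense rank 1.
The 2 values of 22 share dense rank 2.
The 2 values of 14 share dense rank 4.
Remaining distinct values take the next consecutive integers.
Gus has value 14 → rank 4.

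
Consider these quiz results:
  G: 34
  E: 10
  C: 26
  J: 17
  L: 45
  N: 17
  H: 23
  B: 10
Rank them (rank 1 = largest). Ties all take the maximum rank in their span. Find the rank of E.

8

Sorted (descending): 45, 34, 26, 23, 17, 17, 10, 10
The 2 values of 17 occupy positions 5–6 → each gets rank 6.
The 2 values of 10 occupy positions 7–8 → each gets rank 8.
E has value 10 → rank 8.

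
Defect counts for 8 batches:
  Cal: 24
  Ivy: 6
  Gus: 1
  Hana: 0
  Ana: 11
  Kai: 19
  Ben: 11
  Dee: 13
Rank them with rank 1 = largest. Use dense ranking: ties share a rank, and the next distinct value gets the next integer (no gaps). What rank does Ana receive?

4

Sorted (descending): 24, 19, 13, 11, 11, 6, 1, 0
The 2 values of 11 share dense rank 4.
Remaining distinct values take the next consecutive integers.
Ana has value 11 → rank 4.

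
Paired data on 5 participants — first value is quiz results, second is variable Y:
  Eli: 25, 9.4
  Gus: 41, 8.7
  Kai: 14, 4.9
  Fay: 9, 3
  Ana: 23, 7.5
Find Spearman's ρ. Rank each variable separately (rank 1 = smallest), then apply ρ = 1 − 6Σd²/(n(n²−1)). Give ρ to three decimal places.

Ranks of variable 1: 4, 5, 2, 1, 3
Ranks of variable 2: 5, 4, 2, 1, 3
d = r₁ − r₂: -1, 1, 0, 0, 0
d²: 1, 1, 0, 0, 0; Σd² = 2
ρ = 1 − 6·2/(5·24) = 1 − 12/120 = 0.900

0.900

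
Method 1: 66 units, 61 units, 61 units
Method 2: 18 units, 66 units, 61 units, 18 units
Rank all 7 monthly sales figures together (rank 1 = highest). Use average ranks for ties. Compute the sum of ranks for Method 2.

18.5

Sorted (descending): 66, 66, 61, 61, 61, 18, 18
The 2 values of 66 occupy positions 1–2 → average rank (1+2)/2 = 1.5.
The 3 values of 61 occupy positions 3–5 → average rank 4.
The 2 values of 18 occupy positions 6–7 → average rank (6+7)/2 = 6.5.
Method 2 values → pooled ranks: 18→6.5, 66→1.5, 61→4, 18→6.5
Rank sum = 6.5 + 1.5 + 4 + 6.5 = 18.5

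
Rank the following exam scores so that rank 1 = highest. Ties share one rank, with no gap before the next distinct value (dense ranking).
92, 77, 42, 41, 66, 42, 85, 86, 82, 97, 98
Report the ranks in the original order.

Sorted (descending): 98, 97, 92, 86, 85, 82, 77, 66, 42, 42, 41
The 2 values of 42 share dense rank 9.
Remaining distinct values take the next consecutive integers.

3, 7, 9, 10, 8, 9, 5, 4, 6, 2, 1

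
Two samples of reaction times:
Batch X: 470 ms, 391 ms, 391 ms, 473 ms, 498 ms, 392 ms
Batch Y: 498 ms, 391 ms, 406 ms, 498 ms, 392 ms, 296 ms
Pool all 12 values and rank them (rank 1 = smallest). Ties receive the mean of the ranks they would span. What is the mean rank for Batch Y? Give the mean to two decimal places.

Sorted (ascending): 296, 391, 391, 391, 392, 392, 406, 470, 473, 498, 498, 498
The 3 values of 391 occupy positions 2–4 → average rank 3.
The 2 values of 392 occupy positions 5–6 → average rank (5+6)/2 = 5.5.
The 3 values of 498 occupy positions 10–12 → average rank 11.
Batch Y values → pooled ranks: 498→11, 391→3, 406→7, 498→11, 392→5.5, 296→1
Mean rank = (11 + 3 + 7 + 11 + 5.5 + 1) / 6 = 6.42

6.42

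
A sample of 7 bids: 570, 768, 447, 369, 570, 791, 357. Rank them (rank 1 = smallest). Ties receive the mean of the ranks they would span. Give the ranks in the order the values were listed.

Sorted (ascending): 357, 369, 447, 570, 570, 768, 791
The 2 values of 570 occupy positions 4–5 → average rank (4+5)/2 = 4.5.

4.5, 6, 3, 2, 4.5, 7, 1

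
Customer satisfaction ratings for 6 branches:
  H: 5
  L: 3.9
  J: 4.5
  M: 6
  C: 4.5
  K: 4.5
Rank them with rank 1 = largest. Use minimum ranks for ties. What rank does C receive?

Sorted (descending): 6, 5, 4.5, 4.5, 4.5, 3.9
The 3 values of 4.5 occupy positions 3–5 → each gets rank 3.
C has value 4.5 → rank 3.

3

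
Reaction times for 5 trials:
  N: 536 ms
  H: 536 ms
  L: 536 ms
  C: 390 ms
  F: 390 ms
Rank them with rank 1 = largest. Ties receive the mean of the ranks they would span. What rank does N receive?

Sorted (descending): 536, 536, 536, 390, 390
The 3 values of 536 occupy positions 1–3 → average rank 2.
The 2 values of 390 occupy positions 4–5 → average rank (4+5)/2 = 4.5.
N has value 536 ms → rank 2.

2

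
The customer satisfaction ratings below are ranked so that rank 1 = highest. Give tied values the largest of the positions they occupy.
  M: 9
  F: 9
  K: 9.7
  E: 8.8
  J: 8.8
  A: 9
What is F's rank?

Sorted (descending): 9.7, 9, 9, 9, 8.8, 8.8
The 3 values of 9 occupy positions 2–4 → each gets rank 4.
The 2 values of 8.8 occupy positions 5–6 → each gets rank 6.
F has value 9 → rank 4.

4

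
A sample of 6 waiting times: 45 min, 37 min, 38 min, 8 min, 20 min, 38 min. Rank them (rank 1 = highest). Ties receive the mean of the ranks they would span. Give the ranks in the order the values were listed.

Sorted (descending): 45, 38, 38, 37, 20, 8
The 2 values of 38 occupy positions 2–3 → average rank (2+3)/2 = 2.5.

1, 4, 2.5, 6, 5, 2.5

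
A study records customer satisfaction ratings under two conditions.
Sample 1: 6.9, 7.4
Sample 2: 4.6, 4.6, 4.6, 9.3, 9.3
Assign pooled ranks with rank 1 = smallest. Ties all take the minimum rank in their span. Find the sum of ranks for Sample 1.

9

Sorted (ascending): 4.6, 4.6, 4.6, 6.9, 7.4, 9.3, 9.3
The 3 values of 4.6 occupy positions 1–3 → each gets rank 1.
The 2 values of 9.3 occupy positions 6–7 → each gets rank 6.
Sample 1 values → pooled ranks: 6.9→4, 7.4→5
Rank sum = 4 + 5 = 9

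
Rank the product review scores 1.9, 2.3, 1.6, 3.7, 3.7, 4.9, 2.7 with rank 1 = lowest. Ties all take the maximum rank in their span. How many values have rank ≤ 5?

4

Sorted (ascending): 1.6, 1.9, 2.3, 2.7, 3.7, 3.7, 4.9
The 2 values of 3.7 occupy positions 5–6 → each gets rank 6.
Ranks ≤ 5: {1, 2, 3, 4} → 4 values.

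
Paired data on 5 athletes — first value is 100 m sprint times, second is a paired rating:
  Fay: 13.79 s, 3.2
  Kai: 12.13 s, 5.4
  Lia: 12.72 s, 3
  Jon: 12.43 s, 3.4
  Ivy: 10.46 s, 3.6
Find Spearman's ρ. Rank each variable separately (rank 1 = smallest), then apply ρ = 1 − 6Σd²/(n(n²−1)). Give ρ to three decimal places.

-0.800

Ranks of variable 1: 5, 2, 4, 3, 1
Ranks of variable 2: 2, 5, 1, 3, 4
d = r₁ − r₂: 3, -3, 3, 0, -3
d²: 9, 9, 9, 0, 9; Σd² = 36
ρ = 1 − 6·36/(5·24) = 1 − 216/120 = -0.800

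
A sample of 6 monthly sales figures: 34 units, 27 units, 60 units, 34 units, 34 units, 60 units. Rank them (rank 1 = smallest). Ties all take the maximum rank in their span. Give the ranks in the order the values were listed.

Sorted (ascending): 27, 34, 34, 34, 60, 60
The 3 values of 34 occupy positions 2–4 → each gets rank 4.
The 2 values of 60 occupy positions 5–6 → each gets rank 6.

4, 1, 6, 4, 4, 6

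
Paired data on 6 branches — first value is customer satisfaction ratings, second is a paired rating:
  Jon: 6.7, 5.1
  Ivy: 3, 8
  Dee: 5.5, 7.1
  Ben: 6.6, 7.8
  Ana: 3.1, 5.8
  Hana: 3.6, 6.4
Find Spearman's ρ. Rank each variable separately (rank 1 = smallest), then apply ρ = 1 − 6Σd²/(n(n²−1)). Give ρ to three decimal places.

Ranks of variable 1: 6, 1, 4, 5, 2, 3
Ranks of variable 2: 1, 6, 4, 5, 2, 3
d = r₁ − r₂: 5, -5, 0, 0, 0, 0
d²: 25, 25, 0, 0, 0, 0; Σd² = 50
ρ = 1 − 6·50/(6·35) = 1 − 300/210 = -0.429

-0.429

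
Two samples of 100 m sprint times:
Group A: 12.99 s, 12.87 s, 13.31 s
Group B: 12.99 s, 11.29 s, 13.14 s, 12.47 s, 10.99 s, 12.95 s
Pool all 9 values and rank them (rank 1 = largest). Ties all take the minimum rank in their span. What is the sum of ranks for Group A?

Sorted (descending): 13.31, 13.14, 12.99, 12.99, 12.95, 12.87, 12.47, 11.29, 10.99
The 2 values of 12.99 occupy positions 3–4 → each gets rank 3.
Group A values → pooled ranks: 12.99→3, 12.87→6, 13.31→1
Rank sum = 3 + 6 + 1 = 10

10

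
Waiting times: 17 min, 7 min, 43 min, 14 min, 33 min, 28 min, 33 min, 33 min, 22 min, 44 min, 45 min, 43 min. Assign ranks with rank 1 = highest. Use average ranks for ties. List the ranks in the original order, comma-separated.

10, 12, 3.5, 11, 6, 8, 6, 6, 9, 2, 1, 3.5

Sorted (descending): 45, 44, 43, 43, 33, 33, 33, 28, 22, 17, 14, 7
The 2 values of 43 occupy positions 3–4 → average rank (3+4)/2 = 3.5.
The 3 values of 33 occupy positions 5–7 → average rank 6.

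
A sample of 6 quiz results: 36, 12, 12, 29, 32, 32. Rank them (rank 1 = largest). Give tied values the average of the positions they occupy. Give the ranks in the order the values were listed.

1, 5.5, 5.5, 4, 2.5, 2.5

Sorted (descending): 36, 32, 32, 29, 12, 12
The 2 values of 32 occupy positions 2–3 → average rank (2+3)/2 = 2.5.
The 2 values of 12 occupy positions 5–6 → average rank (5+6)/2 = 5.5.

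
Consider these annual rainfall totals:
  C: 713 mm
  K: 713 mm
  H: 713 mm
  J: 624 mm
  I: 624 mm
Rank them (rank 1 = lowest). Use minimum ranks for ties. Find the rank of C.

Sorted (ascending): 624, 624, 713, 713, 713
The 2 values of 624 occupy positions 1–2 → each gets rank 1.
The 3 values of 713 occupy positions 3–5 → each gets rank 3.
C has value 713 mm → rank 3.

3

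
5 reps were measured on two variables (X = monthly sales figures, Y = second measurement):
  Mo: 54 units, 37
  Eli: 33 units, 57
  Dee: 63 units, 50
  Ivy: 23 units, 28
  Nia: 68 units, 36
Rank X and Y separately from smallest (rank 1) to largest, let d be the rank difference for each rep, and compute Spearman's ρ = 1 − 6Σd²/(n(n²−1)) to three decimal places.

0.100

Ranks of variable 1: 3, 2, 4, 1, 5
Ranks of variable 2: 3, 5, 4, 1, 2
d = r₁ − r₂: 0, -3, 0, 0, 3
d²: 0, 9, 0, 0, 9; Σd² = 18
ρ = 1 − 6·18/(5·24) = 1 − 108/120 = 0.100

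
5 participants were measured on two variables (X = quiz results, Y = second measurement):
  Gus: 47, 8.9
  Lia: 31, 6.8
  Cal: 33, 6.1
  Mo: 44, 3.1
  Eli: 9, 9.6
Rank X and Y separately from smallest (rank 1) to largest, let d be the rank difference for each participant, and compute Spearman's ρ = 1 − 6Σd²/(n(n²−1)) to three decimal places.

-0.400

Ranks of variable 1: 5, 2, 3, 4, 1
Ranks of variable 2: 4, 3, 2, 1, 5
d = r₁ − r₂: 1, -1, 1, 3, -4
d²: 1, 1, 1, 9, 16; Σd² = 28
ρ = 1 − 6·28/(5·24) = 1 − 168/120 = -0.400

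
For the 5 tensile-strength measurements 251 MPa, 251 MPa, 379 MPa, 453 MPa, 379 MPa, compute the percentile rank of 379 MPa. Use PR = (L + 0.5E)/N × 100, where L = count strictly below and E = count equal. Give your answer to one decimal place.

N = 5.
Strictly below 379: 2. Equal to 379: 2.
PR = (2 + 0.5·2)/5 × 100 = 60.0

60.0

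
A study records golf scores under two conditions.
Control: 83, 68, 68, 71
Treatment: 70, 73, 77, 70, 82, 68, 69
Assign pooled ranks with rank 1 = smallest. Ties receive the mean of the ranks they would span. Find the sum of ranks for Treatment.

44

Sorted (ascending): 68, 68, 68, 69, 70, 70, 71, 73, 77, 82, 83
The 3 values of 68 occupy positions 1–3 → average rank 2.
The 2 values of 70 occupy positions 5–6 → average rank (5+6)/2 = 5.5.
Treatment values → pooled ranks: 70→5.5, 73→8, 77→9, 70→5.5, 82→10, 68→2, 69→4
Rank sum = 5.5 + 8 + 9 + 5.5 + 10 + 2 + 4 = 44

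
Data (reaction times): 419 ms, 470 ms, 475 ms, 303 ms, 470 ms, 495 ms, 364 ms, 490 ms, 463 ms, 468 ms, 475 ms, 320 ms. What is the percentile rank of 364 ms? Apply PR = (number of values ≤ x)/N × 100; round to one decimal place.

25.0

N = 12.
Strictly below 364: 2. Equal to 364: 1.
PR = 3/12 × 100 = 25.0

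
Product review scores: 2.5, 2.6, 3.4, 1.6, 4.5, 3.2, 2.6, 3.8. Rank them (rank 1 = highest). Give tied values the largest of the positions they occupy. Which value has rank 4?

Sorted (descending): 4.5, 3.8, 3.4, 3.2, 2.6, 2.6, 2.5, 1.6
The 2 values of 2.6 occupy positions 5–6 → each gets rank 6.
Rank 4 → value 3.2.

3.2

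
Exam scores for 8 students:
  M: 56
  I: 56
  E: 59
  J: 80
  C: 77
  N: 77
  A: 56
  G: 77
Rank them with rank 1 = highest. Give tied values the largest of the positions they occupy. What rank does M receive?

Sorted (descending): 80, 77, 77, 77, 59, 56, 56, 56
The 3 values of 77 occupy positions 2–4 → each gets rank 4.
The 3 values of 56 occupy positions 6–8 → each gets rank 8.
M has value 56 → rank 8.

8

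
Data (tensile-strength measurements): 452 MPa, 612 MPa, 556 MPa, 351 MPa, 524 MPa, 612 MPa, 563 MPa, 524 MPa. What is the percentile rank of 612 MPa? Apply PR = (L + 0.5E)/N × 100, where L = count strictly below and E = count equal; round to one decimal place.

N = 8.
Strictly below 612: 6. Equal to 612: 2.
PR = (6 + 0.5·2)/8 × 100 = 87.5

87.5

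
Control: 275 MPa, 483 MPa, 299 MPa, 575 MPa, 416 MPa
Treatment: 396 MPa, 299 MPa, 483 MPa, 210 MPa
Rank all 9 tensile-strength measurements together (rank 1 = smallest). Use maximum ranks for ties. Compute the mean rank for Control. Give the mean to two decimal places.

Sorted (ascending): 210, 275, 299, 299, 396, 416, 483, 483, 575
The 2 values of 299 occupy positions 3–4 → each gets rank 4.
The 2 values of 483 occupy positions 7–8 → each gets rank 8.
Control values → pooled ranks: 275→2, 483→8, 299→4, 575→9, 416→6
Mean rank = (2 + 8 + 4 + 9 + 6) / 5 = 5.80

5.80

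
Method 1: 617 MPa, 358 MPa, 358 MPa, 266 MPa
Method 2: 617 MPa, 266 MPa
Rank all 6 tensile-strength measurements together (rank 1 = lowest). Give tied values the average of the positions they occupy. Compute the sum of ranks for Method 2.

Sorted (ascending): 266, 266, 358, 358, 617, 617
The 2 values of 266 occupy positions 1–2 → average rank (1+2)/2 = 1.5.
The 2 values of 358 occupy positions 3–4 → average rank (3+4)/2 = 3.5.
The 2 values of 617 occupy positions 5–6 → average rank (5+6)/2 = 5.5.
Method 2 values → pooled ranks: 617→5.5, 266→1.5
Rank sum = 5.5 + 1.5 = 7

7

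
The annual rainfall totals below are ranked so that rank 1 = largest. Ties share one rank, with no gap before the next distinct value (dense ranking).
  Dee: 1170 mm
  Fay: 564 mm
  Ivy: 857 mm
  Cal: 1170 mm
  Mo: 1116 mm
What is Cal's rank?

1

Sorted (descending): 1170, 1170, 1116, 857, 564
The 2 values of 1170 share dense rank 1.
Remaining distinct values take the next consecutive integers.
Cal has value 1170 mm → rank 1.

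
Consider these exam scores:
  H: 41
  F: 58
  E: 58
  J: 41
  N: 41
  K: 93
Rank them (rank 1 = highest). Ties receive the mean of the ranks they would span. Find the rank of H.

5

Sorted (descending): 93, 58, 58, 41, 41, 41
The 2 values of 58 occupy positions 2–3 → average rank (2+3)/2 = 2.5.
The 3 values of 41 occupy positions 4–6 → average rank 5.
H has value 41 → rank 5.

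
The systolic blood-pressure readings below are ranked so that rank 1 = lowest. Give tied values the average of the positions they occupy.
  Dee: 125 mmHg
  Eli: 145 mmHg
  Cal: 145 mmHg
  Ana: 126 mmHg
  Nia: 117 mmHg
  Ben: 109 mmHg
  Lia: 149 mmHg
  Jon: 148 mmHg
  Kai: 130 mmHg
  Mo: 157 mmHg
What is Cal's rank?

6.5

Sorted (ascending): 109, 117, 125, 126, 130, 145, 145, 148, 149, 157
The 2 values of 145 occupy positions 6–7 → average rank (6+7)/2 = 6.5.
Cal has value 145 mmHg → rank 6.5.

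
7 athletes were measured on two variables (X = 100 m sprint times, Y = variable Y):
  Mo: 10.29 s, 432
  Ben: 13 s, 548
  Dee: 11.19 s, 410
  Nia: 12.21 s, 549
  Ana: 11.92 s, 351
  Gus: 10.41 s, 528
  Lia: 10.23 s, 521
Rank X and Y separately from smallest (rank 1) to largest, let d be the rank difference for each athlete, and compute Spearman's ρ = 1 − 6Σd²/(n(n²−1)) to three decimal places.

Ranks of variable 1: 2, 7, 4, 6, 5, 3, 1
Ranks of variable 2: 3, 6, 2, 7, 1, 5, 4
d = r₁ − r₂: -1, 1, 2, -1, 4, -2, -3
d²: 1, 1, 4, 1, 16, 4, 9; Σd² = 36
ρ = 1 − 6·36/(7·48) = 1 − 216/336 = 0.357

0.357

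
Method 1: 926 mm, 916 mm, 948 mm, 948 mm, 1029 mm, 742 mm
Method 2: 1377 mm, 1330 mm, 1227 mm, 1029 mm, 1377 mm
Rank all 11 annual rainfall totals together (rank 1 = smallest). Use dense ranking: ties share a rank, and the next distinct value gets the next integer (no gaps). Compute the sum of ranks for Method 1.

Sorted (ascending): 742, 916, 926, 948, 948, 1029, 1029, 1227, 1330, 1377, 1377
The 2 values of 948 share dense rank 4.
The 2 values of 1029 share dense rank 5.
The 2 values of 1377 share dense rank 8.
Remaining distinct values take the next consecutive integers.
Method 1 values → pooled ranks: 926→3, 916→2, 948→4, 948→4, 1029→5, 742→1
Rank sum = 3 + 2 + 4 + 4 + 5 + 1 = 19

19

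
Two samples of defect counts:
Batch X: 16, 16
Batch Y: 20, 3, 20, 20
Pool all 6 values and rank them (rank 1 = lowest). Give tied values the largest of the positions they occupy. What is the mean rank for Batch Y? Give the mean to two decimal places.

4.75

Sorted (ascending): 3, 16, 16, 20, 20, 20
The 2 values of 16 occupy positions 2–3 → each gets rank 3.
The 3 values of 20 occupy positions 4–6 → each gets rank 6.
Batch Y values → pooled ranks: 20→6, 3→1, 20→6, 20→6
Mean rank = (6 + 1 + 6 + 6) / 4 = 4.75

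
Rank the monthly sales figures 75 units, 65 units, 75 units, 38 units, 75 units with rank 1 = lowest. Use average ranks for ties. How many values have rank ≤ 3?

2

Sorted (ascending): 38, 65, 75, 75, 75
The 3 values of 75 occupy positions 3–5 → average rank 4.
Ranks ≤ 3: {1, 2} → 2 values.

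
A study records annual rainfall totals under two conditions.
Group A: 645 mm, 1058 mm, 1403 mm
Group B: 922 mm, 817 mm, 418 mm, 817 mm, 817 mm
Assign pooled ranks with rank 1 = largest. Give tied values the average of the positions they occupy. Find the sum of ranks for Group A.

10

Sorted (descending): 1403, 1058, 922, 817, 817, 817, 645, 418
The 3 values of 817 occupy positions 4–6 → average rank 5.
Group A values → pooled ranks: 645→7, 1058→2, 1403→1
Rank sum = 7 + 2 + 1 = 10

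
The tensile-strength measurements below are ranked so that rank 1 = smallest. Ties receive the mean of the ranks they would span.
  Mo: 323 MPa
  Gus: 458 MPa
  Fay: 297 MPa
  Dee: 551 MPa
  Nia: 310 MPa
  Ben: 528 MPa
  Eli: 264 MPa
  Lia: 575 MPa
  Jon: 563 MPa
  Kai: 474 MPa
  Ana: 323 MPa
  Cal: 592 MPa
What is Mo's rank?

4.5

Sorted (ascending): 264, 297, 310, 323, 323, 458, 474, 528, 551, 563, 575, 592
The 2 values of 323 occupy positions 4–5 → average rank (4+5)/2 = 4.5.
Mo has value 323 MPa → rank 4.5.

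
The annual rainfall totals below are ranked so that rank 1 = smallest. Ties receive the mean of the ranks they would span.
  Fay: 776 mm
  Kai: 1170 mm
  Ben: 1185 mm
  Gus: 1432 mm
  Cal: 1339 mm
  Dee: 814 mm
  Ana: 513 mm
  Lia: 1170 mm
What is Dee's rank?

3

Sorted (ascending): 513, 776, 814, 1170, 1170, 1185, 1339, 1432
The 2 values of 1170 occupy positions 4–5 → average rank (4+5)/2 = 4.5.
Dee has value 814 mm → rank 3.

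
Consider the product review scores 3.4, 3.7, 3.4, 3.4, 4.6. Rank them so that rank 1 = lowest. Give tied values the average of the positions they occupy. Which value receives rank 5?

Sorted (ascending): 3.4, 3.4, 3.4, 3.7, 4.6
The 3 values of 3.4 occupy positions 1–3 → average rank 2.
Rank 5 → value 4.6.

4.6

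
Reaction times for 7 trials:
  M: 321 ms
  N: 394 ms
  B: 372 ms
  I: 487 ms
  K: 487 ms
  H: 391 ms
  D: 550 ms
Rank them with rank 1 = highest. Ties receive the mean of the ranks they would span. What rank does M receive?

Sorted (descending): 550, 487, 487, 394, 391, 372, 321
The 2 values of 487 occupy positions 2–3 → average rank (2+3)/2 = 2.5.
M has value 321 ms → rank 7.

7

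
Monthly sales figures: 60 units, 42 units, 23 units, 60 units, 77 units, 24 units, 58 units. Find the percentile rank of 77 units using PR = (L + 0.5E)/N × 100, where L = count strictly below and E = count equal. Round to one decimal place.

92.9

N = 7.
Strictly below 77: 6. Equal to 77: 1.
PR = (6 + 0.5·1)/7 × 100 = 92.9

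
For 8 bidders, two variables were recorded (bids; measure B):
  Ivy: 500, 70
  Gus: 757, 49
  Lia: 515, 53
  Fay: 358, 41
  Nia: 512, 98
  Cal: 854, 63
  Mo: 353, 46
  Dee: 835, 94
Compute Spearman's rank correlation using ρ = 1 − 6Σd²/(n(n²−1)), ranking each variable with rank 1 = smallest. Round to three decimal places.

0.452

Ranks of variable 1: 3, 6, 5, 2, 4, 8, 1, 7
Ranks of variable 2: 6, 3, 4, 1, 8, 5, 2, 7
d = r₁ − r₂: -3, 3, 1, 1, -4, 3, -1, 0
d²: 9, 9, 1, 1, 16, 9, 1, 0; Σd² = 46
ρ = 1 − 6·46/(8·63) = 1 − 276/504 = 0.452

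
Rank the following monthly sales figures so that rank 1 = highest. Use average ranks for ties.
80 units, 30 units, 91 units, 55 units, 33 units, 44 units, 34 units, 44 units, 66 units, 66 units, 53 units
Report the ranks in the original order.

Sorted (descending): 91, 80, 66, 66, 55, 53, 44, 44, 34, 33, 30
The 2 values of 66 occupy positions 3–4 → average rank (3+4)/2 = 3.5.
The 2 values of 44 occupy positions 7–8 → average rank (7+8)/2 = 7.5.

2, 11, 1, 5, 10, 7.5, 9, 7.5, 3.5, 3.5, 6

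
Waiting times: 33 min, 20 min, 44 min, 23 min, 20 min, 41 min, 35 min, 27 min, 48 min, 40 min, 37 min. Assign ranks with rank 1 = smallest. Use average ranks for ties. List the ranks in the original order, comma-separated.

Sorted (ascending): 20, 20, 23, 27, 33, 35, 37, 40, 41, 44, 48
The 2 values of 20 occupy positions 1–2 → average rank (1+2)/2 = 1.5.

5, 1.5, 10, 3, 1.5, 9, 6, 4, 11, 8, 7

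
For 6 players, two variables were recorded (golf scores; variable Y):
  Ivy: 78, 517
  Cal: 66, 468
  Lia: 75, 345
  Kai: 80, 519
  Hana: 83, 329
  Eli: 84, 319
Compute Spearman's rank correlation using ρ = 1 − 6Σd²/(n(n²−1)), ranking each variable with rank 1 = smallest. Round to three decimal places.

-0.486

Ranks of variable 1: 3, 1, 2, 4, 5, 6
Ranks of variable 2: 5, 4, 3, 6, 2, 1
d = r₁ − r₂: -2, -3, -1, -2, 3, 5
d²: 4, 9, 1, 4, 9, 25; Σd² = 52
ρ = 1 − 6·52/(6·35) = 1 − 312/210 = -0.486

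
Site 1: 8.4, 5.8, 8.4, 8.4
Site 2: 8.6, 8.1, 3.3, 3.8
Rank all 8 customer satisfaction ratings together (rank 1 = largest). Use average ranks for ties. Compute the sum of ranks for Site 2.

Sorted (descending): 8.6, 8.4, 8.4, 8.4, 8.1, 5.8, 3.8, 3.3
The 3 values of 8.4 occupy positions 2–4 → average rank 3.
Site 2 values → pooled ranks: 8.6→1, 8.1→5, 3.3→8, 3.8→7
Rank sum = 1 + 5 + 8 + 7 = 21

21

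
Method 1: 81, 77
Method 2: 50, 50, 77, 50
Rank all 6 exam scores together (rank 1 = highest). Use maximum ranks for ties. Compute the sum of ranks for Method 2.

Sorted (descending): 81, 77, 77, 50, 50, 50
The 2 values of 77 occupy positions 2–3 → each gets rank 3.
The 3 values of 50 occupy positions 4–6 → each gets rank 6.
Method 2 values → pooled ranks: 50→6, 50→6, 77→3, 50→6
Rank sum = 6 + 6 + 3 + 6 = 21

21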